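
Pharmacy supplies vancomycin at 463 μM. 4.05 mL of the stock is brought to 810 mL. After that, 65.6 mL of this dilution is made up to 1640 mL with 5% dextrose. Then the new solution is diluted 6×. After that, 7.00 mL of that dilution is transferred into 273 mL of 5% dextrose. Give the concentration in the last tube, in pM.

386 pM

Overall dilution factor = 200 × 25 × 6 × 40 = 1.20 × 10⁶.
463 μM / 1.20 × 10⁶ = 3.86 × 10⁻⁴ μM = 386 pM.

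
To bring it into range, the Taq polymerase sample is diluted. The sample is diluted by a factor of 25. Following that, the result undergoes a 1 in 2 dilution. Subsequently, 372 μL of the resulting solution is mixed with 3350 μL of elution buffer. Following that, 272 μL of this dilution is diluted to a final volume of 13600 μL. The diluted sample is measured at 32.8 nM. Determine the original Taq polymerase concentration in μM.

820 μM

Overall dilution factor = 25 × 2 × 10.01 × 50 = 2.50 × 10⁴.
Original = 32.8 nM × 2.50 × 10⁴ = 8.20 × 10⁵ nM = 820 μM.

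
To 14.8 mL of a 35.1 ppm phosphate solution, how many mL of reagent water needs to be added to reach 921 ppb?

921 ppb = 0.921 ppm.
V₂ = C₁V₁/C₂ = 35.1 × 14.8 / 0.921 = 564 mL.
Diluent to add = V₂ − V₁ = 564 − 14.8 = 549 mL.

549 mL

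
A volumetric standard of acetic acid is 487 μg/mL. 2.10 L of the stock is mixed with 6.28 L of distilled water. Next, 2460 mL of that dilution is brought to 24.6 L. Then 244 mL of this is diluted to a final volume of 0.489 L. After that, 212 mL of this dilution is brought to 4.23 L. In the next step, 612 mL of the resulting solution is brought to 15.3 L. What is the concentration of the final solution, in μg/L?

Overall dilution factor = 3.990 × 10 × 2.004 × 19.95 × 25 = 3.99 × 10⁴.
487 μg/mL / 3.99 × 10⁴ = 0.0122 μg/mL = 12.2 μg/L.

12.2 μg/L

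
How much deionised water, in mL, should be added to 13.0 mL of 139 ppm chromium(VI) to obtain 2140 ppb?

831 mL

2140 ppb = 2.14 ppm.
V₂ = C₁V₁/C₂ = 139 × 13.0 / 2.14 = 844 mL.
Diluent to add = V₂ − V₁ = 844 − 13.0 = 831 mL.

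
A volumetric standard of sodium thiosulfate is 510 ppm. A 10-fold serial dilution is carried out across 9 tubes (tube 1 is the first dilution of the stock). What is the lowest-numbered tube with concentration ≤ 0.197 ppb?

Tube n has concentration 510 ppm / 10ⁿ.
Need 10ⁿ ≥ 510 ppm / 0.197 ppb = 2.59 × 10⁶, so n ≥ 6.41.
First such tube: n = 7.

tube 7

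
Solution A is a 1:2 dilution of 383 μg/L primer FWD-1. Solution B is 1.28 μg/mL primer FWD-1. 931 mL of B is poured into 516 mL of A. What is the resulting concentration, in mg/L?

0.892 mg/L

C_A = 383 μg/L / 2 = 192 μg/L.
C_B = 1.28 μg/mL = 1280 μg/L.
C_mix = (C_A·V_A + C_B·V_B)/(V_A + V_B) = (192×516 + 1280×931) / 1447 = 892 μg/L = 0.892 mg/L.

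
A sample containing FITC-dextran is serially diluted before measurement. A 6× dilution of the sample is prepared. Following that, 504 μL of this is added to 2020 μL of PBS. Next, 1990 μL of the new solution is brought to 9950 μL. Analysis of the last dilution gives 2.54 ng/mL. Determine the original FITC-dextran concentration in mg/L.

Overall dilution factor = 6 × 5.008 × 5 = 150.
Original = 2.54 ng/mL × 150 = 382 ng/mL = 0.382 mg/L.

0.382 mg/L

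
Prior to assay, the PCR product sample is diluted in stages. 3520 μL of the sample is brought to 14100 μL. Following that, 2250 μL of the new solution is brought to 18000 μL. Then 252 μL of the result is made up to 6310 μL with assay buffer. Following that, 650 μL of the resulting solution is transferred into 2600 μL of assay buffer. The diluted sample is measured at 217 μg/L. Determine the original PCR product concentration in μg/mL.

Overall dilution factor = 4.006 × 8 × 25.04 × 5 = 4012.
Original = 217 μg/L × 4012 = 8.71 × 10⁵ μg/L = 871 μg/mL.

871 μg/mL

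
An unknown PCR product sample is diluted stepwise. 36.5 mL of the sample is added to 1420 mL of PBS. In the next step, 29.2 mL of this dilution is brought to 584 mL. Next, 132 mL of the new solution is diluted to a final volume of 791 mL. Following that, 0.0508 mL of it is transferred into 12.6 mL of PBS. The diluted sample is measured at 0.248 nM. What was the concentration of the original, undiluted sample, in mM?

0.295 mM

Overall dilution factor = 39.90 × 20 × 5.992 × 249.0 = 1.19 × 10⁶.
Original = 0.248 nM × 1.19 × 10⁶ = 2.95 × 10⁵ nM = 0.295 mM.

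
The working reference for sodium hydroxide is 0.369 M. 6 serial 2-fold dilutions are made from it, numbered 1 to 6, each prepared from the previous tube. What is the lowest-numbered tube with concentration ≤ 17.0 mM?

Tube n has concentration 0.369 M / 2ⁿ.
Need 2ⁿ ≥ 0.369 M / 17.0 mM = 21.7, so n ≥ 4.44.
First such tube: n = 5.

tube 5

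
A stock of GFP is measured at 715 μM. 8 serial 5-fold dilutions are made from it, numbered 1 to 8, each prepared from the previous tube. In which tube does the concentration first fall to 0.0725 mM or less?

Tube n has concentration 715 μM / 5ⁿ.
Need 5ⁿ ≥ 715 μM / 0.0725 mM = 9.86, so n ≥ 1.42.
First such tube: n = 2.

tube 2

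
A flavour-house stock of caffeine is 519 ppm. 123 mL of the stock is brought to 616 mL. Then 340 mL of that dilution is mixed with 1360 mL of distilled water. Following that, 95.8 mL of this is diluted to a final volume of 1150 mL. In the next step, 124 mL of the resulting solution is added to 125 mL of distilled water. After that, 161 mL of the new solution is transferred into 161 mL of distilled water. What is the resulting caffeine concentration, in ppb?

430 ppb

Overall dilution factor = 5.008 × 5 × 12.00 × 2.008 × 2 = 1207.
519 ppm / 1207 = 0.430 ppm = 430 ppb.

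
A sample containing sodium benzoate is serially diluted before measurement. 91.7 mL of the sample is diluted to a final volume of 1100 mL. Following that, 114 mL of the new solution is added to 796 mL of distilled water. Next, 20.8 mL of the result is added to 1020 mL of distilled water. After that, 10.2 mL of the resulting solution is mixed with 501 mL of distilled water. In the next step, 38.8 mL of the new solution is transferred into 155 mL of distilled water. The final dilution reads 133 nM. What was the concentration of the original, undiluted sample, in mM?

Overall dilution factor = 12.00 × 7.982 × 50.04 × 50.12 × 4.995 = 1.20 × 10⁶.
Original = 133 nM × 1.20 × 10⁶ = 1.60 × 10⁸ nM = 160 mM.

160 mM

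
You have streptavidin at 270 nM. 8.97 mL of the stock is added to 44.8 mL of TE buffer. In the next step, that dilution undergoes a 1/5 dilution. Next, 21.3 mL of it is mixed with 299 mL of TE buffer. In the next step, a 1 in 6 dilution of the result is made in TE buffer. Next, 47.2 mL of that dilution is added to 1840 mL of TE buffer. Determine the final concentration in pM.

2.50 pM

Overall dilution factor = 5.994 × 5 × 15.04 × 6 × 39.98 = 1.08 × 10⁵.
270 nM / 1.08 × 10⁵ = 2.50 × 10⁻³ nM = 2.50 pM.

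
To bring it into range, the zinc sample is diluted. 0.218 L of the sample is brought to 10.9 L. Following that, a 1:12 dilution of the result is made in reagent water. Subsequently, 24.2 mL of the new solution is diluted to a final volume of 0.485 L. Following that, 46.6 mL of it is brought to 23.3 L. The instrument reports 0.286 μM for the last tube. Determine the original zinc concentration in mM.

1720 mM

Overall dilution factor = 50 × 12 × 20.04 × 500 = 6.01 × 10⁶.
Original = 0.286 μM × 6.01 × 10⁶ = 1.72 × 10⁶ μM = 1720 mM.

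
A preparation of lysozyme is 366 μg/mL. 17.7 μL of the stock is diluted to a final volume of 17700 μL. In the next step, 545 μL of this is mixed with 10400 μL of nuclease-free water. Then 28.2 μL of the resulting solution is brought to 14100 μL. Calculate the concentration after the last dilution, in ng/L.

Overall dilution factor = 1000 × 20.08 × 500 = 1.00 × 10⁷.
366 μg/mL / 1.00 × 10⁷ = 3.64 × 10⁻⁵ μg/mL = 36.4 ng/L.

36.4 ng/L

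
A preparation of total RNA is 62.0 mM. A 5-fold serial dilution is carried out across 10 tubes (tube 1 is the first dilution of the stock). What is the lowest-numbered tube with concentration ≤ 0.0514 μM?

tube 9

Tube n has concentration 62.0 mM / 5ⁿ.
Need 5ⁿ ≥ 62.0 mM / 0.0514 μM = 1.21 × 10⁶, so n ≥ 8.70.
First such tube: n = 9.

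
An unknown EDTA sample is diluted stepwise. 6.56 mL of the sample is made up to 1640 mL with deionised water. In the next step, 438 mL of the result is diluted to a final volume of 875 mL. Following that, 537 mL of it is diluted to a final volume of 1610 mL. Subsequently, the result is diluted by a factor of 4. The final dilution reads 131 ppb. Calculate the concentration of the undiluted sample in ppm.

Overall dilution factor = 250 × 1.998 × 2.998 × 4 = 5989.
Original = 131 ppb × 5989 = 7.85 × 10⁵ ppb = 785 ppm.

785 ppm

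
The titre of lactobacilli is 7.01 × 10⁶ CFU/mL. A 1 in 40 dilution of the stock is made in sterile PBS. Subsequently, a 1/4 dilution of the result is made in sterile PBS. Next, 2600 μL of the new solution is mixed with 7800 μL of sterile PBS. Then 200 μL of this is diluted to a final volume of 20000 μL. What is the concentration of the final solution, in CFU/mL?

Overall dilution factor = 40 × 4 × 4 × 100 = 6.40 × 10⁴.
7.01 × 10⁶ CFU/mL / 6.40 × 10⁴ = 110 CFU/mL.

110 CFU/mL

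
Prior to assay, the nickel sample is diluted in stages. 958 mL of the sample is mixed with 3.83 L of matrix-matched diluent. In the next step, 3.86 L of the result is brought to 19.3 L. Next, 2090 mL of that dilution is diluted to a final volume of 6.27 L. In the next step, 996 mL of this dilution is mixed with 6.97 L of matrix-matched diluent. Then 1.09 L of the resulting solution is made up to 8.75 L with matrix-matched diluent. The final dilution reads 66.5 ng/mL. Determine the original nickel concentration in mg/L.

320 mg/L

Overall dilution factor = 4.998 × 5 × 3 × 7.998 × 8.028 = 4813.
Original = 66.5 ng/mL × 4813 = 3.20 × 10⁵ ng/mL = 320 mg/L.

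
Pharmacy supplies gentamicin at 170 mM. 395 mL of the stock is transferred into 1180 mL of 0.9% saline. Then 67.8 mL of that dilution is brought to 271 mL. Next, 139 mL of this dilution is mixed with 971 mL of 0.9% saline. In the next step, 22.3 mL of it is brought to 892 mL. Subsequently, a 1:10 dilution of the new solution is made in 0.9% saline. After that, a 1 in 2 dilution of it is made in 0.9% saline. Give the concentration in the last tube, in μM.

Overall dilution factor = 3.987 × 3.997 × 7.986 × 40 × 10 × 2 = 1.02 × 10⁵.
170 mM / 1.02 × 10⁵ = 1.67 × 10⁻³ mM = 1.67 μM.

1.67 μM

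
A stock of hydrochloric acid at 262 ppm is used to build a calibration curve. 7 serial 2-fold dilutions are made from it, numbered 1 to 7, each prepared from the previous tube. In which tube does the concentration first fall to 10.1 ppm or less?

tube 5

Tube n has concentration 262 ppm / 2ⁿ.
Need 2ⁿ ≥ 262 ppm / 10.1 ppm = 25.9, so n ≥ 4.70.
First such tube: n = 5.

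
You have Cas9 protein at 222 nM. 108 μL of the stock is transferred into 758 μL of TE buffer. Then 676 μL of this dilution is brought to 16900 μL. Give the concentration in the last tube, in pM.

1110 pM

Overall dilution factor = 8.019 × 25 = 200.
222 nM / 200 = 1.11 nM = 1110 pM.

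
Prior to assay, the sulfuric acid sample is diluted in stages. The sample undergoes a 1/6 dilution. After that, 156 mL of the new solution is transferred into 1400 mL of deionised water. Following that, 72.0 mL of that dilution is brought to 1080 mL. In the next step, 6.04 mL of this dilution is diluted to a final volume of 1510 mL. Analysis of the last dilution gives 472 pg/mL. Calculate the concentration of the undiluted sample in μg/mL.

106 μg/mL

Overall dilution factor = 6 × 9.974 × 15 × 250 = 2.24 × 10⁵.
Original = 472 pg/mL × 2.24 × 10⁵ = 1.06 × 10⁸ pg/mL = 106 μg/mL.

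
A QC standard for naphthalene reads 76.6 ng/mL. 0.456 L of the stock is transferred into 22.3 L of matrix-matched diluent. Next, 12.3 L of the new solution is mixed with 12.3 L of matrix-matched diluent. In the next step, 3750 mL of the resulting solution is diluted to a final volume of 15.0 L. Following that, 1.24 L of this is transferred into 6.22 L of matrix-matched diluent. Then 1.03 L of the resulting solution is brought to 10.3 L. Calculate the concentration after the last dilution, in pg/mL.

3.19 pg/mL

Overall dilution factor = 49.90 × 2 × 4 × 6.016 × 10 = 2.40 × 10⁴.
76.6 ng/mL / 2.40 × 10⁴ = 3.19 × 10⁻³ ng/mL = 3.19 pg/mL.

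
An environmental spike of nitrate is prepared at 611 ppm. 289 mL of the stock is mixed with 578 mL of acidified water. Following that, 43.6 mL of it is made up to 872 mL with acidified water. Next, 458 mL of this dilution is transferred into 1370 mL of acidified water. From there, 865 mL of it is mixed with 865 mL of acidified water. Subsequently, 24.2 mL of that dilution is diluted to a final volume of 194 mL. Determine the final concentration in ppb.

Overall dilution factor = 3 × 20 × 3.991 × 2 × 8.017 = 3840.
611 ppm / 3840 = 0.159 ppm = 159 ppb.

159 ppb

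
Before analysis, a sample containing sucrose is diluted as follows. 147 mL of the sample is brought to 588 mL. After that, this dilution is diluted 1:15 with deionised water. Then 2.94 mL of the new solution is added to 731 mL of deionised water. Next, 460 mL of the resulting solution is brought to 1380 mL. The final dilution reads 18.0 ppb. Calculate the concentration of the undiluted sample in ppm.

Overall dilution factor = 4 × 15 × 249.6 × 3 = 4.49 × 10⁴.
Original = 18.0 ppb × 4.49 × 10⁴ = 8.09 × 10⁵ ppb = 809 ppm.

809 ppm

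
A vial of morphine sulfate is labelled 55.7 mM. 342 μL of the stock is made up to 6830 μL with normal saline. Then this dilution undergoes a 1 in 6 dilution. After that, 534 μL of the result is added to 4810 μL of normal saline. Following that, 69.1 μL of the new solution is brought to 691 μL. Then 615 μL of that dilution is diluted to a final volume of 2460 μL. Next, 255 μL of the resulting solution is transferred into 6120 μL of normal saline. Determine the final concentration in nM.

Overall dilution factor = 19.97 × 6 × 10.01 × 10 × 4 × 25 = 1.20 × 10⁶.
55.7 mM / 1.20 × 10⁶ = 4.64 × 10⁻⁵ mM = 46.4 nM.

46.4 nM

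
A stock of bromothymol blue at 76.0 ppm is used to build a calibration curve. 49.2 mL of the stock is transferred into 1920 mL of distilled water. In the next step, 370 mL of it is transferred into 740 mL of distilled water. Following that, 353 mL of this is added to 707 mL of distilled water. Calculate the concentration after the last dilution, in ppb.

Overall dilution factor = 40.02 × 3 × 3.003 = 361.
76.0 ppm / 361 = 0.211 ppm = 211 ppb.

211 ppb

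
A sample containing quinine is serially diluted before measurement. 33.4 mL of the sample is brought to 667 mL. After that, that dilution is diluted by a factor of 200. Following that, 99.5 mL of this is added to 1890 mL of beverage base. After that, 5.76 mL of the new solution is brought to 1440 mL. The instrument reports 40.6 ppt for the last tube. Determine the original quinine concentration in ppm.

811 ppm

Overall dilution factor = 19.97 × 200 × 19.99 × 250 = 2.00 × 10⁷.
Original = 40.6 ppt × 2.00 × 10⁷ = 8.11 × 10⁸ ppt = 811 ppm.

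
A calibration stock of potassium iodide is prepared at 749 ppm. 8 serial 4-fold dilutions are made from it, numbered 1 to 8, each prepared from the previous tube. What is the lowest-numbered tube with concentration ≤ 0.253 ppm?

Tube n has concentration 749 ppm / 4ⁿ.
Need 4ⁿ ≥ 749 ppm / 0.253 ppm = 2960, so n ≥ 5.77.
First such tube: n = 6.

tube 6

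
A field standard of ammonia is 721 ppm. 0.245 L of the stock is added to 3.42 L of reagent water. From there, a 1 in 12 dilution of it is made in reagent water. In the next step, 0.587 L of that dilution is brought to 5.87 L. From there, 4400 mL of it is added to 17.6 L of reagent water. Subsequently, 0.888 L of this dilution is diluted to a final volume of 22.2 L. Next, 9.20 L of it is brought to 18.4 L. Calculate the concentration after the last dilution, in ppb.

1.61 ppb

Overall dilution factor = 14.96 × 12 × 10 × 5 × 25 × 2 = 4.49 × 10⁵.
721 ppm / 4.49 × 10⁵ = 1.61 × 10⁻³ ppm = 1.61 ppb.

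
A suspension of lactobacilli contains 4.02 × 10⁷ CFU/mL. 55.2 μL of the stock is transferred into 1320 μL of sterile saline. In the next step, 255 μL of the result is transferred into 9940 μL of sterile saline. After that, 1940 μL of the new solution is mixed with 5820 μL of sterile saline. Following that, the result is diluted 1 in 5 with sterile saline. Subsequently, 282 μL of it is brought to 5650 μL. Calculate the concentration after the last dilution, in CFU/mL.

101 CFU/mL

Overall dilution factor = 24.91 × 39.98 × 4 × 5 × 20.04 = 3.99 × 10⁵.
4.02 × 10⁷ CFU/mL / 3.99 × 10⁵ = 101 CFU/mL.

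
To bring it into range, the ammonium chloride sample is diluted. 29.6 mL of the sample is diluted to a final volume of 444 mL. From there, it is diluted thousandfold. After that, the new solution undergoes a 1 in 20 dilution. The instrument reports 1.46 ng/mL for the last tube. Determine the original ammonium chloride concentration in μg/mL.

438 μg/mL

Overall dilution factor = 15 × 1000 × 20 = 3.00 × 10⁵.
Original = 1.46 ng/mL × 3.00 × 10⁵ = 4.38 × 10⁵ ng/mL = 438 μg/mL.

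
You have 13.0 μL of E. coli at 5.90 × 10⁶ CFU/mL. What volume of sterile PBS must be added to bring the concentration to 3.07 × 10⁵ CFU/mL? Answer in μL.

V₂ = C₁V₁/C₂ = 5.90 × 10⁶ × 13.0 / 3.07 × 10⁵ = 250 μL.
Diluent to add = V₂ − V₁ = 250 − 13.0 = 237 μL.

237 μL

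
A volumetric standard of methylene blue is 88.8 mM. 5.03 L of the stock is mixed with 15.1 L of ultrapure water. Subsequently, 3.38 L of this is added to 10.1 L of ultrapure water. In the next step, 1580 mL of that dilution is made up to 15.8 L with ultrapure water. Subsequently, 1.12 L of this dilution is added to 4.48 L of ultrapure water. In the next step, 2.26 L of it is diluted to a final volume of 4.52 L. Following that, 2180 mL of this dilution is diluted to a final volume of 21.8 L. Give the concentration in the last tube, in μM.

Overall dilution factor = 4.002 × 3.988 × 10 × 5 × 2 × 10 = 1.60 × 10⁴.
88.8 mM / 1.60 × 10⁴ = 5.56 × 10⁻³ mM = 5.56 μM.

5.56 μM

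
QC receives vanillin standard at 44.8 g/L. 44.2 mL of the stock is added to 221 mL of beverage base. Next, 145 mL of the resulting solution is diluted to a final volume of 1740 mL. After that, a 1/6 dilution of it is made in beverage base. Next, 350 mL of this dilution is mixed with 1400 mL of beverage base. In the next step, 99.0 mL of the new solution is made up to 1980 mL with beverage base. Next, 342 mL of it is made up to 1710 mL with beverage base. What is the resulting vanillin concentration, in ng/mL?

207 ng/mL

Overall dilution factor = 6 × 12 × 6 × 5 × 20 × 5 = 2.16 × 10⁵.
44.8 g/L / 2.16 × 10⁵ = 2.07 × 10⁻⁴ g/L = 207 ng/mL.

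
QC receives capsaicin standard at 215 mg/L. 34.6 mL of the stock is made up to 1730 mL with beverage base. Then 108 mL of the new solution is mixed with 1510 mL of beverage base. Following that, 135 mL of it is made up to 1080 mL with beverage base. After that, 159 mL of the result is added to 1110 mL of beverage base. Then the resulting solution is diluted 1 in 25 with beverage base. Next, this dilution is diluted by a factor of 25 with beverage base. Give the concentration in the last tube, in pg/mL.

7.19 pg/mL

Overall dilution factor = 50 × 14.98 × 8 × 7.981 × 25 × 25 = 2.99 × 10⁷.
215 mg/L / 2.99 × 10⁷ = 7.19 × 10⁻⁶ mg/L = 7.19 pg/mL.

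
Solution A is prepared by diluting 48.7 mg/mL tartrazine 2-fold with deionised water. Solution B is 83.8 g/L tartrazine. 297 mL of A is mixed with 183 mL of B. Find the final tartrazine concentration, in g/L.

47.0 g/L

C_A = 48.7 mg/mL / 2 = 24.4 mg/mL.
C_B = 83.8 g/L = 83.8 mg/mL.
C_mix = (C_A·V_A + C_B·V_B)/(V_A + V_B) = (24.4×297 + 83.8×183) / 480.0 = 47.0 mg/mL = 47.0 g/L.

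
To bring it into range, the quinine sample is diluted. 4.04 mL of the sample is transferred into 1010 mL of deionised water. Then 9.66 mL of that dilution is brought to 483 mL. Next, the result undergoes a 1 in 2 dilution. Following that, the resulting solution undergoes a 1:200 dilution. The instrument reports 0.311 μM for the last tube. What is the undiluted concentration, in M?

Overall dilution factor = 251 × 50 × 2 × 200 = 5.02 × 10⁶.
Original = 0.311 μM × 5.02 × 10⁶ = 1.56 × 10⁶ μM = 1.56 M.

1.56 M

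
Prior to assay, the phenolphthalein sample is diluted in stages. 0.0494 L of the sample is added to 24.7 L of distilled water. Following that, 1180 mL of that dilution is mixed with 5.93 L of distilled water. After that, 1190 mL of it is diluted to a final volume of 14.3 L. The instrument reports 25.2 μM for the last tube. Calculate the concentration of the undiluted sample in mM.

Overall dilution factor = 501 × 6.025 × 12.02 = 3.63 × 10⁴.
Original = 25.2 μM × 3.63 × 10⁴ = 9.14 × 10⁵ μM = 914 mM.

914 mM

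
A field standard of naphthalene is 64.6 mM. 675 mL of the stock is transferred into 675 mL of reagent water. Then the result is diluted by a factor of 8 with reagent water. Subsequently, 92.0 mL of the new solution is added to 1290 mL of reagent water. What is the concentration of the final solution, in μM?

269 μM

Overall dilution factor = 2 × 8 × 15.02 = 240.
64.6 mM / 240 = 0.269 mM = 269 μM.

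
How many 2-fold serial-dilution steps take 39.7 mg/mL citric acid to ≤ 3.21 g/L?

4

Need 2ⁿ ≥ 12.4, so n ≥ log(12.4)/log(2) = 3.63.
Minimum whole steps: n = 4.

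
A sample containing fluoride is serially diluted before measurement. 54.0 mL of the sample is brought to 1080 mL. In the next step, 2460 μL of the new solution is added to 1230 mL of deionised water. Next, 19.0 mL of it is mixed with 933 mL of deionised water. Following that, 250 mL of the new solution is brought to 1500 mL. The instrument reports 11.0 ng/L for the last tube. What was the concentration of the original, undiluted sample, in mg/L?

33.1 mg/L

Overall dilution factor = 20 × 501 × 50.11 × 6 = 3.01 × 10⁶.
Original = 11.0 ng/L × 3.01 × 10⁶ = 3.31 × 10⁷ ng/L = 33.1 mg/L.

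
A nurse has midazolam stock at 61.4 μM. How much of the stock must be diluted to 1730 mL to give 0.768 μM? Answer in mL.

V₁ = C₂V₂/C₁ = 0.768 × 1730 / 61.4 = 21.6 mL.

21.6 mL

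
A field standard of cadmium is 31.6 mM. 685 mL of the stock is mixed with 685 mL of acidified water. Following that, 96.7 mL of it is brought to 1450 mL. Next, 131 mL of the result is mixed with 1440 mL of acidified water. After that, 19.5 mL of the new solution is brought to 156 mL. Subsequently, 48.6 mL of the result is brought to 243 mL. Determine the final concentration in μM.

Overall dilution factor = 2 × 14.99 × 11.99 × 8 × 5 = 1.44 × 10⁴.
31.6 mM / 1.44 × 10⁴ = 2.20 × 10⁻³ mM = 2.20 μM.

2.20 μM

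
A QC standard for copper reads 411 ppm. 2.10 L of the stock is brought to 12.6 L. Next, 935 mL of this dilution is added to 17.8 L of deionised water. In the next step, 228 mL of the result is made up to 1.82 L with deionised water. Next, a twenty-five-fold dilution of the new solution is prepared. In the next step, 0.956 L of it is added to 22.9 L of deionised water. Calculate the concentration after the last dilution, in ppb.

Overall dilution factor = 6 × 20.04 × 7.982 × 25 × 24.95 = 5.99 × 10⁵.
411 ppm / 5.99 × 10⁵ = 6.86 × 10⁻⁴ ppm = 0.686 ppb.

0.686 ppb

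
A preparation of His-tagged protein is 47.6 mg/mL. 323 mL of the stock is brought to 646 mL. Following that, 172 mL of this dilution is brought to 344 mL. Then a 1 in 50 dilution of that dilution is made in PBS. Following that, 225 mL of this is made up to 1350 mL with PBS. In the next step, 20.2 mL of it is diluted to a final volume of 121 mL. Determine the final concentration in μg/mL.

Overall dilution factor = 2 × 2 × 50 × 6 × 5.990 = 7188.
47.6 mg/mL / 7188 = 6.62 × 10⁻³ mg/mL = 6.62 μg/mL.

6.62 μg/mL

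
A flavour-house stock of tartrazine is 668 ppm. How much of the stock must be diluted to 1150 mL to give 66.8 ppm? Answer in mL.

V₁ = C₂V₂/C₁ = 66.8 × 1150 / 668 = 115 mL.

115 mL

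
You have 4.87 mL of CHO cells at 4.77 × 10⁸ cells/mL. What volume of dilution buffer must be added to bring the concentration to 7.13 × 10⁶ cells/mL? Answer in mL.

321 mL

V₂ = C₁V₁/C₂ = 4.77 × 10⁸ × 4.87 / 7.13 × 10⁶ = 326 mL.
Diluent to add = V₂ − V₁ = 326 − 4.87 = 321 mL.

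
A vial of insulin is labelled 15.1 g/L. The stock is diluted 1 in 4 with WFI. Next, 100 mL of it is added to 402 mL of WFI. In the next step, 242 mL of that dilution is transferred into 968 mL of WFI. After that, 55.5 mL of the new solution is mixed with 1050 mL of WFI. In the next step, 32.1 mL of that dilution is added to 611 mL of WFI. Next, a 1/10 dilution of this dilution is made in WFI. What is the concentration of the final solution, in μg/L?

37.7 μg/L

Overall dilution factor = 4 × 5.020 × 5 × 19.92 × 20.03 × 10 = 4.01 × 10⁵.
15.1 g/L / 4.01 × 10⁵ = 3.77 × 10⁻⁵ g/L = 37.7 μg/L.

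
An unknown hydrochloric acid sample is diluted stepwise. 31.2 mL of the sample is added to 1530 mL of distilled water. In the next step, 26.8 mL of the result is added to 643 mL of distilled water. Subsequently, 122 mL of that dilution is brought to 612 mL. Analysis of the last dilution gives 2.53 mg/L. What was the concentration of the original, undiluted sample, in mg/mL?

Overall dilution factor = 50.04 × 24.99 × 5.016 = 6273.
Original = 2.53 mg/L × 6273 = 1.59 × 10⁴ mg/L = 15.9 mg/mL.

15.9 mg/mL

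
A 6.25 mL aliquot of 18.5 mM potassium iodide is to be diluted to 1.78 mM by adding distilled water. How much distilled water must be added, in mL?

58.7 mL

V₂ = C₁V₁/C₂ = 18.5 × 6.25 / 1.78 = 65.0 mL.
Diluent to add = V₂ − V₁ = 65.0 − 6.25 = 58.7 mL.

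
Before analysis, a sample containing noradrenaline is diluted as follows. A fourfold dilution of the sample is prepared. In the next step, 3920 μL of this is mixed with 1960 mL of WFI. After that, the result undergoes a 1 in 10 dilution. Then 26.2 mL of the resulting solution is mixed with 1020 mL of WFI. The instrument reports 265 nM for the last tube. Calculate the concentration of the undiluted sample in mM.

212 mM

Overall dilution factor = 4 × 501 × 10 × 39.93 = 8.00 × 10⁵.
Original = 265 nM × 8.00 × 10⁵ = 2.12 × 10⁸ nM = 212 mM.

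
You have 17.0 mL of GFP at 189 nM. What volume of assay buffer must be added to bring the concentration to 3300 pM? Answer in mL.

3300 pM = 3.30 nM.
V₂ = C₁V₁/C₂ = 189 × 17.0 / 3.30 = 974 mL.
Diluent to add = V₂ − V₁ = 974 − 17.0 = 957 mL.

957 mL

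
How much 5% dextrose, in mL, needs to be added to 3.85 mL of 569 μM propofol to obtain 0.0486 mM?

41.2 mL

0.0486 mM = 48.6 μM.
V₂ = C₁V₁/C₂ = 569 × 3.85 / 48.6 = 45.1 mL.
Diluent to add = V₂ − V₁ = 45.1 − 3.85 = 41.2 mL.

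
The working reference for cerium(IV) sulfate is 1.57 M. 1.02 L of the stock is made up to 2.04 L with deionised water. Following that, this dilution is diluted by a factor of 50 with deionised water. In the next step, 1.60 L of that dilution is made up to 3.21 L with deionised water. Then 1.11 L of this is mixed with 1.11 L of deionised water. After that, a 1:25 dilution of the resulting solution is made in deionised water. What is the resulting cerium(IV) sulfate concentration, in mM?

0.157 mM

Overall dilution factor = 2 × 50 × 2.006 × 2 × 25 = 1.00 × 10⁴.
1.57 M / 1.00 × 10⁴ = 1.57 × 10⁻⁴ M = 0.157 mM.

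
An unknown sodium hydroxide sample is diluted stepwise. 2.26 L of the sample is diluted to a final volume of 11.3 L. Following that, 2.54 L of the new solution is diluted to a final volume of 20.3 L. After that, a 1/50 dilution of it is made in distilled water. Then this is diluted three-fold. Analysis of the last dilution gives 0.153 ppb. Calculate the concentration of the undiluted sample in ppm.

Overall dilution factor = 5 × 7.992 × 50 × 3 = 5994.
Original = 0.153 ppb × 5994 = 917 ppb = 0.917 ppm.

0.917 ppm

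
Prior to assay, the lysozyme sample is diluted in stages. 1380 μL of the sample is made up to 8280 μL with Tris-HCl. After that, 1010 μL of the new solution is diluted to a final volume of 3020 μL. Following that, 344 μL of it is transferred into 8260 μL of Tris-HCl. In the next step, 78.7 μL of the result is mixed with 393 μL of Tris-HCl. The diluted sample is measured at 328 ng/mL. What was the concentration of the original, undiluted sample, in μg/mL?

882 μg/mL

Overall dilution factor = 6 × 2.990 × 25.01 × 5.994 = 2689.
Original = 328 ng/mL × 2689 = 8.82 × 10⁵ ng/mL = 882 μg/mL.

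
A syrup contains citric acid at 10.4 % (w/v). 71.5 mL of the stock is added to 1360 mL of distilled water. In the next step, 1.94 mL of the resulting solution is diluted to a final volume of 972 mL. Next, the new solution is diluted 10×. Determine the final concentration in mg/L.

1.04 mg/L

Overall dilution factor = 20.02 × 501.0 × 10 = 1.00 × 10⁵.
10.4 % (w/v) / 1.00 × 10⁵ = 1.04 × 10⁻⁴ % (w/v) = 1.04 mg/L.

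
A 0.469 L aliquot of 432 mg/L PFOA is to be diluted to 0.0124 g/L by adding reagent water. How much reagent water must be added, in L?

0.0124 g/L = 12.4 mg/L.
V₂ = C₁V₁/C₂ = 432 × 0.469 / 12.4 = 16.3 L.
Diluent to add = V₂ − V₁ = 16.3 − 0.469 = 15.9 L.

15.9 L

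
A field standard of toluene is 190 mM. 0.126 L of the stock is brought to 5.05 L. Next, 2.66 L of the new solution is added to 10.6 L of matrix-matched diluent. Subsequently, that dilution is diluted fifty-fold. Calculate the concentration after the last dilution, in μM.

19.0 μM

Overall dilution factor = 40.08 × 4.985 × 50 = 9990.
190 mM / 9990 = 0.0190 mM = 19.0 μM.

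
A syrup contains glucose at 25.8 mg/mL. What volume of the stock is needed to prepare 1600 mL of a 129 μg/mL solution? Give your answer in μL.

129 μg/mL = 0.129 mg/mL.
V₁ = C₂V₂/C₁ = 0.129 × 1600 / 25.8 = 8.00 mL = 8000 μL.

8000 μL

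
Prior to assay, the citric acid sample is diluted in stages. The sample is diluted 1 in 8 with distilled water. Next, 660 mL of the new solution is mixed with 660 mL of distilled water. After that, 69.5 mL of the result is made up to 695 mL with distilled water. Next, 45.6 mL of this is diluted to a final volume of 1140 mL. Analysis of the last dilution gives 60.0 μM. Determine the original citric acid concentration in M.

Overall dilution factor = 8 × 2 × 10 × 25 = 4000.
Original = 60.0 μM × 4000 = 2.40 × 10⁵ μM = 0.240 M.

0.240 M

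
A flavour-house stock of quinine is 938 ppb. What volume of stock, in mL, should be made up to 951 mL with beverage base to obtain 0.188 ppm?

191 mL

0.188 ppm = 188 ppb.
V₁ = C₂V₂/C₁ = 188 × 951 / 938 = 191 mL.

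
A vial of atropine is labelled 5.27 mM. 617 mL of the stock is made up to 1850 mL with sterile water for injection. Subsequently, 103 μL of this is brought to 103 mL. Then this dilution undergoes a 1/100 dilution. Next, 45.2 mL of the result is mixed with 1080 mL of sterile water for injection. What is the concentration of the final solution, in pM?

Overall dilution factor = 2.998 × 1000 × 100 × 24.89 = 7.46 × 10⁶.
5.27 mM / 7.46 × 10⁶ = 7.06 × 10⁻⁷ mM = 706 pM.

706 pM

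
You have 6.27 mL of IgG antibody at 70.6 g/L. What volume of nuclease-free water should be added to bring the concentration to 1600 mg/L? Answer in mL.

1600 mg/L = 1.60 g/L.
V₂ = C₁V₁/C₂ = 70.6 × 6.27 / 1.60 = 277 mL.
Diluent to add = V₂ − V₁ = 277 − 6.27 = 270 mL.

270 mL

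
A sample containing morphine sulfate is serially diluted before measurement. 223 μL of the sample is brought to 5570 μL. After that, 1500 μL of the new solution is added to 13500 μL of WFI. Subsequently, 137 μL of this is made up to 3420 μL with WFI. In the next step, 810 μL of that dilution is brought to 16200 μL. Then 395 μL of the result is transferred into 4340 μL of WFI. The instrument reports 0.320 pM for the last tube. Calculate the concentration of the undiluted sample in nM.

Overall dilution factor = 24.98 × 10 × 24.96 × 20 × 11.99 = 1.49 × 10⁶.
Original = 0.320 pM × 1.49 × 10⁶ = 4.78 × 10⁵ pM = 478 nM.

478 nM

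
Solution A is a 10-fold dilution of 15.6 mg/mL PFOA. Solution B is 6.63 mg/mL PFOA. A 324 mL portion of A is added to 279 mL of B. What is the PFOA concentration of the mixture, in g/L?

3.91 g/L

C_A = 15.6 mg/mL / 10 = 1.56 mg/mL.
C_mix = (C_A·V_A + C_B·V_B)/(V_A + V_B) = (1.56×324 + 6.63×279) / 603.0 = 3.91 mg/mL = 3.91 g/L.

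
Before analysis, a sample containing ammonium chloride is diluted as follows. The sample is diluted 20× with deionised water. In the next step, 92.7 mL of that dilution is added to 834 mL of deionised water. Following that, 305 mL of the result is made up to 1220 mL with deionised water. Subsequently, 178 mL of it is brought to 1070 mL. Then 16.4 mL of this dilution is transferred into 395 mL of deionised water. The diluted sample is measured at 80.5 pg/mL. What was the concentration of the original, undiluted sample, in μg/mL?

9.71 μg/mL

Overall dilution factor = 20 × 9.997 × 4 × 6.011 × 25.09 = 1.21 × 10⁵.
Original = 80.5 pg/mL × 1.21 × 10⁵ = 9.71 × 10⁶ pg/mL = 9.71 μg/mL.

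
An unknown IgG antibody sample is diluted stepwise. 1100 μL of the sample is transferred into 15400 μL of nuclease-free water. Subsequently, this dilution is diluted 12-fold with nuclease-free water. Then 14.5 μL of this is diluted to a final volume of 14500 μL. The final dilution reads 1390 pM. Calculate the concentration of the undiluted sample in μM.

250 μM

Overall dilution factor = 15 × 12 × 1000 = 1.80 × 10⁵.
Original = 1390 pM × 1.80 × 10⁵ = 2.50 × 10⁸ pM = 250 μM.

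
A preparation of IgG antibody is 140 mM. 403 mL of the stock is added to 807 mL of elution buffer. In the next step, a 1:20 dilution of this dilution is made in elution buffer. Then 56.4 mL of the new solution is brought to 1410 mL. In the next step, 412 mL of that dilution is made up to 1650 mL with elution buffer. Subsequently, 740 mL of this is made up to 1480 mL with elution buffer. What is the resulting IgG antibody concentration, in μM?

11.6 μM

Overall dilution factor = 3.002 × 20 × 25 × 4.005 × 2 = 1.20 × 10⁴.
140 mM / 1.20 × 10⁴ = 0.0116 mM = 11.6 μM.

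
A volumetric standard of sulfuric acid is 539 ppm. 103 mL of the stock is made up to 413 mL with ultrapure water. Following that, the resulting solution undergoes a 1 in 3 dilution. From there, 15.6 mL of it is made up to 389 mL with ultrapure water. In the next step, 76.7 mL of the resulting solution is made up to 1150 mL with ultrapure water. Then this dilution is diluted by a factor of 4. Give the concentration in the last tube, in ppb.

Overall dilution factor = 4.010 × 3 × 24.94 × 14.99 × 4 = 1.80 × 10⁴.
539 ppm / 1.80 × 10⁴ = 0.0300 ppm = 30.0 ppb.

30.0 ppb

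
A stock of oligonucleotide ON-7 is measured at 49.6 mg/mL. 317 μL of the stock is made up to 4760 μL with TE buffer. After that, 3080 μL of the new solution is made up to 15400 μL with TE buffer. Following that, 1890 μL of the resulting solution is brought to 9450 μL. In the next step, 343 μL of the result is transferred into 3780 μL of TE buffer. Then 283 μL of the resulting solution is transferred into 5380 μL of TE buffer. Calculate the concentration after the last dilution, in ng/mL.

Overall dilution factor = 15.02 × 5 × 5 × 12.02 × 20.01 = 9.03 × 10⁴.
49.6 mg/mL / 9.03 × 10⁴ = 5.49 × 10⁻⁴ mg/mL = 549 ng/mL.

549 ng/mL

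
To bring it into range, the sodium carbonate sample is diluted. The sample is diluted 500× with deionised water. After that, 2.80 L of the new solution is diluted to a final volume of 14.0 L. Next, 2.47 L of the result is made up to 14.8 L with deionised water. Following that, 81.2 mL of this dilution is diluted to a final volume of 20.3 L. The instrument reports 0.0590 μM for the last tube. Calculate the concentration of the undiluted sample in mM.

Overall dilution factor = 500 × 5 × 5.992 × 250 = 3.74 × 10⁶.
Original = 0.0590 μM × 3.74 × 10⁶ = 2.21 × 10⁵ μM = 221 mM.

221 mM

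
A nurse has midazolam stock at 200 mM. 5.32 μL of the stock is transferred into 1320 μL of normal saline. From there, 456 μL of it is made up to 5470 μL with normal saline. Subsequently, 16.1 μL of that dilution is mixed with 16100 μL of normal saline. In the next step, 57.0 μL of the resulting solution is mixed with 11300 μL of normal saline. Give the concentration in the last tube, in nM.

Overall dilution factor = 249.1 × 12.00 × 1001 × 199.2 = 5.96 × 10⁸.
200 mM / 5.96 × 10⁸ = 3.36 × 10⁻⁷ mM = 0.336 nM.

0.336 nM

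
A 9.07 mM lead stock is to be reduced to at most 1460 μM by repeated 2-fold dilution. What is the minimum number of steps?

Need 2ⁿ ≥ 6.21, so n ≥ log(6.21)/log(2) = 2.64.
Minimum whole steps: n = 3.

3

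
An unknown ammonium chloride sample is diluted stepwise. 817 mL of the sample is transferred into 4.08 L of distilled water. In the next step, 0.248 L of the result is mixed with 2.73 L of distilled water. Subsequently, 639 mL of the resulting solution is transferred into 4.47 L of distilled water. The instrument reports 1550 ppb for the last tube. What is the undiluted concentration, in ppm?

Overall dilution factor = 5.994 × 12.01 × 7.995 = 575.
Original = 1550 ppb × 575 = 8.92 × 10⁵ ppb = 892 ppm.

892 ppm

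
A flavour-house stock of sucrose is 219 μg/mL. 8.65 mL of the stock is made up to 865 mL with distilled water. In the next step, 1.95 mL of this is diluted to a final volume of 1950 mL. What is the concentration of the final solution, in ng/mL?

Overall dilution factor = 100 × 1000 = 1.00 × 10⁵.
219 μg/mL / 1.00 × 10⁵ = 2.19 × 10⁻³ μg/mL = 2.19 ng/mL.

2.19 ng/mL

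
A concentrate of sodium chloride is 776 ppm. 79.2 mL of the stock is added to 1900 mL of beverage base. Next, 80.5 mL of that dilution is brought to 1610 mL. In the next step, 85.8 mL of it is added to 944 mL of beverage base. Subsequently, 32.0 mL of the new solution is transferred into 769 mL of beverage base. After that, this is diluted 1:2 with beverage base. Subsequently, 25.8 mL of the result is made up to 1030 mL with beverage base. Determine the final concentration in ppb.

Overall dilution factor = 24.99 × 20 × 12.00 × 25.03 × 2 × 39.92 = 1.20 × 10⁷.
776 ppm / 1.20 × 10⁷ = 6.47 × 10⁻⁵ ppm = 0.0647 ppb.

0.0647 ppb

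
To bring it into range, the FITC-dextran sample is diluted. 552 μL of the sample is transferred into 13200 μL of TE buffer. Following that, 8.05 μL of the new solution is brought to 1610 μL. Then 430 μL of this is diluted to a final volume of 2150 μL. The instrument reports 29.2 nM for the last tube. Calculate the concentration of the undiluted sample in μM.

727 μM

Overall dilution factor = 24.91 × 200 × 5 = 2.49 × 10⁴.
Original = 29.2 nM × 2.49 × 10⁴ = 7.27 × 10⁵ nM = 727 μM.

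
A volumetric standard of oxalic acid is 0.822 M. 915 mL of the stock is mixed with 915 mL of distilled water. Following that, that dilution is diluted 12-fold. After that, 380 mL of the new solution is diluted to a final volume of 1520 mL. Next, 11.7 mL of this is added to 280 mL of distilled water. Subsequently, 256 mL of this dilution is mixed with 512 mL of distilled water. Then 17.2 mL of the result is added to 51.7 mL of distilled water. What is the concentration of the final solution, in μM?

28.6 μM

Overall dilution factor = 2 × 12 × 4 × 24.93 × 3 × 4.006 = 2.88 × 10⁴.
0.822 M / 2.88 × 10⁴ = 2.86 × 10⁻⁵ M = 28.6 μM.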